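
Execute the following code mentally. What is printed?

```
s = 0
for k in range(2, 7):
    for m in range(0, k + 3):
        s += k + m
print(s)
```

k=2,m=0: s = 0+2 = 2
k=2,m=1: s = 2+3 = 5
k=2,m=2: s = 5+4 = 9
k=2,m=3: s = 9+5 = 14
k=2,m=4: s = 14+6 = 20
k=3,m=0: s = 20+3 = 23
k=3,m=1: s = 23+4 = 27
k=3,m=2: s = 27+5 = 32
k=3,m=3: s = 32+6 = 38
k=3,m=4: s = 38+7 = 45
k=3,m=5: s = 45+8 = 53
k=4,m=0: s = 53+4 = 57
k=4,m=1: s = 57+5 = 62
k=4,m=2: s = 62+6 = 68
k=4,m=3: s = 68+7 = 75
k=4,m=4: s = 75+8 = 83
k=4,m=5: s = 83+9 = 92
k=4,m=6: s = 92+10 = 102
k=5,m=0: s = 102+5 = 107
k=5,m=1: s = 107+6 = 113
k=5,m=2: s = 113+7 = 120
k=5,m=3: s = 120+8 = 128
k=5,m=4: s = 128+9 = 137
k=5,m=5: s = 137+10 = 147
k=5,m=6: s = 147+11 = 158
k=5,m=7: s = 158+12 = 170
k=6,m=0: s = 170+6 = 176
k=6,m=1: s = 176+7 = 183
k=6,m=2: s = 183+8 = 191
k=6,m=3: s = 191+9 = 200
k=6,m=4: s = 200+10 = 210
k=6,m=5: s = 210+11 = 221
k=6,m=6: s = 221+12 = 233
k=6,m=7: s = 233+13 = 246
k=6,m=8: s = 246+14 = 260

260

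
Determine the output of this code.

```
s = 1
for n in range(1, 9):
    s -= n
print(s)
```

n=1: s = 1-1 = 0
n=2: s = 0-2 = -2
n=3: s = (-2)-3 = -5
n=4: s = (-5)-4 = -9
n=5: s = (-9)-5 = -14
n=6: s = (-14)-6 = -20
n=7: s = (-20)-7 = -27
n=8: s = (-27)-8 = -35

-35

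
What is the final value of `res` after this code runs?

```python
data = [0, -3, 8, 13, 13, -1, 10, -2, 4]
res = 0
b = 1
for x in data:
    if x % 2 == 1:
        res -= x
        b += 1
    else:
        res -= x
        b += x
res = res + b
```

x=0: not odd, res = 0-0 = 0; b=1
x=-3: odd, res = 0-(-3) = 3; b=2
x=8: not odd, res = 3-8 = -5; b=10
x=13: odd, res = (-5)-13 = -18; b=11
x=13: odd, res = (-18)-13 = -31; b=12
x=-1: odd, res = (-31)-(-1) = -30; b=13
x=10: not odd, res = (-30)-10 = -40; b=23
x=-2: not odd, res = (-40)-(-2) = -38; b=21
x=4: not odd, res = (-38)-4 = -42; b=25
res+b = (-42)+25 = -17

-17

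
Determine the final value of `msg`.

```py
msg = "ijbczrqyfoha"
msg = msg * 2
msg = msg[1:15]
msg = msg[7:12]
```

'fohai'

repeat ×2 → 'ijbczrqyfohaijbczrqyfoha'
slice [1:15] → 'jbczrqyfohaijb'
slice [7:12] → 'fohai'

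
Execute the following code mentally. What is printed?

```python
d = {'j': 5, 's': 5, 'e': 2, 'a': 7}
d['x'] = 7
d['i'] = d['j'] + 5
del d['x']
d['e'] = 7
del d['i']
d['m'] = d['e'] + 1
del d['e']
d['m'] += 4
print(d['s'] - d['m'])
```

d['x'] = 7 → {'j': 5, 's': 5, 'e': 2, 'a': 7, 'x': 7}
d['i'] = d['j']+5 = 10 → {'j': 5, 's': 5, 'e': 2, 'a': 7, 'x': 7, 'i': 10}
del 'x' → {'j': 5, 's': 5, 'e': 2, 'a': 7, 'i': 10}
d['e'] = 7 → {'j': 5, 's': 5, 'e': 7, 'a': 7, 'i': 10}
del 'i' → {'j': 5, 's': 5, 'e': 7, 'a': 7}
d['m'] = d['e']+1 = 8 → {'j': 5, 's': 5, 'e': 7, 'a': 7, 'm': 8}
del 'e' → {'j': 5, 's': 5, 'a': 7, 'm': 8}
d['m'] = 8+4 = 12 → {'j': 5, 's': 5, 'a': 7, 'm': 12}
d['s']-d['m'] = 5-12 = -7

-7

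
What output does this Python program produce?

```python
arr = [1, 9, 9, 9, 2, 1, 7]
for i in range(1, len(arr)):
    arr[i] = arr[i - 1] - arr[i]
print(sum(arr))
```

i=1: arr[1] = 1-9 = -8 → [1, -8, 9, 9, 2, 1, 7]
i=2: arr[2] = (-8)-9 = -17 → [1, -8, -17, 9, 2, 1, 7]
i=3: arr[3] = (-17)-9 = -26 → [1, -8, -17, -26, 2, 1, 7]
i=4: arr[4] = (-26)-2 = -28 → [1, -8, -17, -26, -28, 1, 7]
i=5: arr[5] = (-28)-1 = -29 → [1, -8, -17, -26, -28, -29, 7]
i=6: arr[6] = (-29)-7 = -36 → [1, -8, -17, -26, -28, -29, -36]
sum = -143

-143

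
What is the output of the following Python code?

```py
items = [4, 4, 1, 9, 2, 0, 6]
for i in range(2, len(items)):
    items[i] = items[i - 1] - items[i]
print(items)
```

i=2: items[2] = 4-1 = 3 → [4, 4, 3, 9, 2, 0, 6]
i=3: items[3] = 3-9 = -6 → [4, 4, 3, -6, 2, 0, 6]
i=4: items[4] = (-6)-2 = -8 → [4, 4, 3, -6, -8, 0, 6]
i=5: items[5] = (-8)-0 = -8 → [4, 4, 3, -6, -8, -8, 6]
i=6: items[6] = (-8)-6 = -14 → [4, 4, 3, -6, -8, -8, -14]

[4, 4, 3, -6, -8, -8, -14]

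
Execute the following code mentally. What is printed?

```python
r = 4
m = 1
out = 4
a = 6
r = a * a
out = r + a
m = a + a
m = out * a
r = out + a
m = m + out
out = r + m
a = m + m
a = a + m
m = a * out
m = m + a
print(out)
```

342

r = 6*6 = 36
out = 36+6 = 42
m = 6+6 = 12
m = 42*6 = 252
r = 42+6 = 48
m = 252+42 = 294
out = 48+294 = 342
a = 294+294 = 588
a = 588+294 = 882
m = 882*342 = 301644
m = 301644+882 = 302526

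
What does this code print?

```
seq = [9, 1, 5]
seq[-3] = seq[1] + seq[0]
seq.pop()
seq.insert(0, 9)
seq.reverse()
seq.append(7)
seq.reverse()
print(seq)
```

seq[-3] = seq[1]+seq[0] = 1+9 = 10 → [10, 1, 5]
pop() removes 5 → [10, 1]
insert 9 at 0 → [9, 10, 1]
reverse → [1, 10, 9]
append 7 → [1, 10, 9, 7]
reverse → [7, 9, 10, 1]

[7, 9, 10, 1]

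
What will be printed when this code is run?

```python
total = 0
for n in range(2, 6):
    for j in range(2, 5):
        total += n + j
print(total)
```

78

n=2,j=2: total = 0+4 = 4
n=2,j=3: total = 4+5 = 9
n=2,j=4: total = 9+6 = 15
n=3,j=2: total = 15+5 = 20
n=3,j=3: total = 20+6 = 26
n=3,j=4: total = 26+7 = 33
n=4,j=2: total = 33+6 = 39
n=4,j=3: total = 39+7 = 46
n=4,j=4: total = 46+8 = 54
n=5,j=2: total = 54+7 = 61
n=5,j=3: total = 61+8 = 69
n=5,j=4: total = 69+9 = 78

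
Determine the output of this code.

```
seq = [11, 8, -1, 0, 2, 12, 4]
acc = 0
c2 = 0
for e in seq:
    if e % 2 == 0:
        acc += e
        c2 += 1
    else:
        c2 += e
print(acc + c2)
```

e=11: not even; c2=11
e=8: even, acc = 0+8 = 8; c2=12
e=-1: not even; c2=11
e=0: even, acc = 8+0 = 8; c2=12
e=2: even, acc = 8+2 = 10; c2=13
e=12: even, acc = 10+12 = 22; c2=14
e=4: even, acc = 22+4 = 26; c2=15
acc+c2 = 26+15 = 41

41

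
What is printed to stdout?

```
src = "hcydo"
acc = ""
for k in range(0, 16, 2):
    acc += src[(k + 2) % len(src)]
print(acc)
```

yocdhyoc

k=0: add src[2]='y' → 'y'
k=2: add src[4]='o' → 'yo'
k=4: add src[1]='c' → 'yoc'
k=6: add src[3]='d' → 'yocd'
k=8: add src[0]='h' → 'yocdh'
k=10: add src[2]='y' → 'yocdhy'
k=12: add src[4]='o' → 'yocdhyo'
k=14: add src[1]='c' → 'yocdhyoc'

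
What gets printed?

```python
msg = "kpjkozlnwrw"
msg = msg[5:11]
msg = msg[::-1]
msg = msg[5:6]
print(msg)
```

slice [5:11] → 'zlnwrw'
reverse → 'wrwnlz'
slice [5:6] → 'z'

z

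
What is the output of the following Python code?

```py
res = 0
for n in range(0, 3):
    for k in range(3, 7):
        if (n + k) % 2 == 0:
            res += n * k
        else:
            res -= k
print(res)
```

n=0,k=3: odd sum, res = 0-3 = -3
n=0,k=4: even sum, res = (-3)+0 = -3
n=0,k=5: odd sum, res = (-3)-5 = -8
n=0,k=6: even sum, res = (-8)+0 = -8
n=1,k=3: even sum, res = (-8)+3 = -5
n=1,k=4: odd sum, res = (-5)-4 = -9
n=1,k=5: even sum, res = (-9)+5 = -4
n=1,k=6: odd sum, res = (-4)-6 = -10
n=2,k=3: odd sum, res = (-10)-3 = -13
n=2,k=4: even sum, res = (-13)+8 = -5
n=2,k=5: odd sum, res = (-5)-5 = -10
n=2,k=6: even sum, res = (-10)+12 = 2

2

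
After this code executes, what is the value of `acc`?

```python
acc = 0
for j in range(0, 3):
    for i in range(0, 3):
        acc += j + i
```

j=0,i=0: acc = 0+0 = 0
j=0,i=1: acc = 0+1 = 1
j=0,i=2: acc = 1+2 = 3
j=1,i=0: acc = 3+1 = 4
j=1,i=1: acc = 4+2 = 6
j=1,i=2: acc = 6+3 = 9
j=2,i=0: acc = 9+2 = 11
j=2,i=1: acc = 11+3 = 14
j=2,i=2: acc = 14+4 = 18

18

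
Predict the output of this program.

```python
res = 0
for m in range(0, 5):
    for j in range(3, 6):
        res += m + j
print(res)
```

90

m=0,j=3: res = 0+3 = 3
m=0,j=4: res = 3+4 = 7
m=0,j=5: res = 7+5 = 12
m=1,j=3: res = 12+4 = 16
m=1,j=4: res = 16+5 = 21
m=1,j=5: res = 21+6 = 27
m=2,j=3: res = 27+5 = 32
m=2,j=4: res = 32+6 = 38
m=2,j=5: res = 38+7 = 45
m=3,j=3: res = 45+6 = 51
m=3,j=4: res = 51+7 = 58
m=3,j=5: res = 58+8 = 66
m=4,j=3: res = 66+7 = 73
m=4,j=4: res = 73+8 = 81
m=4,j=5: res = 81+9 = 90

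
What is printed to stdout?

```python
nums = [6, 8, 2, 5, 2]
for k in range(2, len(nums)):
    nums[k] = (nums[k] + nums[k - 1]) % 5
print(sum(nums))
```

k=2: nums[2] = (2+8)%5 = 0 → [6, 8, 0, 5, 2]
k=3: nums[3] = (5+0)%5 = 0 → [6, 8, 0, 0, 2]
k=4: nums[4] = (2+0)%5 = 2 → [6, 8, 0, 0, 2]
sum = 16

16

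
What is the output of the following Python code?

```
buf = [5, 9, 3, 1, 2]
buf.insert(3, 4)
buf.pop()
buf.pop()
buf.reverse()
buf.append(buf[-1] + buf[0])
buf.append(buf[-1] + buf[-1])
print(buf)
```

[4, 3, 9, 5, 9, 18]

insert 4 at 3 → [5, 9, 3, 4, 1, 2]
pop() removes 2 → [5, 9, 3, 4, 1]
pop() removes 1 → [5, 9, 3, 4]
reverse → [4, 3, 9, 5]
append buf[-1]+buf[0] = 5+4 = 9 → [4, 3, 9, 5, 9]
append buf[-1]+buf[-1] = 9+9 = 18 → [4, 3, 9, 5, 9, 18]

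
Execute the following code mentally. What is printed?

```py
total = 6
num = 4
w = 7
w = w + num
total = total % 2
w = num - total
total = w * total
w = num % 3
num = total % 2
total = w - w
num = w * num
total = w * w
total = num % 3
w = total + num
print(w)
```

0

w = 7+4 = 11
total = 6%2 = 0
w = 4-0 = 4
total = 4*0 = 0
w = 4%3 = 1
num = 0%2 = 0
total = 1-1 = 0
num = 1*0 = 0
total = 1*1 = 1
total = 0%3 = 0
w = 0+0 = 0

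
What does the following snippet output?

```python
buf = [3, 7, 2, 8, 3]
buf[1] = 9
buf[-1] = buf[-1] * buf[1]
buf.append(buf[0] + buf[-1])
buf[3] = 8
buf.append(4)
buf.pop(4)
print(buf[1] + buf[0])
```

buf[1] = 9 → [3, 9, 2, 8, 3]
buf[-1] = buf[-1]*buf[1] = 3*9 = 27 → [3, 9, 2, 8, 27]
append buf[0]+buf[-1] = 3+27 = 30 → [3, 9, 2, 8, 27, 30]
buf[3] = 8 → [3, 9, 2, 8, 27, 30]
append 4 → [3, 9, 2, 8, 27, 30, 4]
pop(4) removes 27 → [3, 9, 2, 8, 30, 4]
buf[1]+buf[0] = 9+3 = 12

12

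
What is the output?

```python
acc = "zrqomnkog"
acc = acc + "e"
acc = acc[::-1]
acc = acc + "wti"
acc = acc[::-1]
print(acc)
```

+ 'e' → 'zrqomnkoge'
reverse → 'egoknmoqrz'
+ 'wti' → 'egoknmoqrzwti'
reverse → 'itwzrqomnkoge'

itwzrqomnkoge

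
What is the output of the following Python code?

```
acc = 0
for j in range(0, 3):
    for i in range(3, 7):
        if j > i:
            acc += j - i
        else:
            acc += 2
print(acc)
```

24

j=0,i=3: not 0>3, acc = 0+2 = 2
j=0,i=4: not 0>4, acc = 2+2 = 4
j=0,i=5: not 0>5, acc = 4+2 = 6
j=0,i=6: not 0>6, acc = 6+2 = 8
j=1,i=3: not 1>3, acc = 8+2 = 10
j=1,i=4: not 1>4, acc = 10+2 = 12
j=1,i=5: not 1>5, acc = 12+2 = 14
j=1,i=6: not 1>6, acc = 14+2 = 16
j=2,i=3: not 2>3, acc = 16+2 = 18
j=2,i=4: not 2>4, acc = 18+2 = 20
j=2,i=5: not 2>5, acc = 20+2 = 22
j=2,i=6: not 2>6, acc = 22+2 = 24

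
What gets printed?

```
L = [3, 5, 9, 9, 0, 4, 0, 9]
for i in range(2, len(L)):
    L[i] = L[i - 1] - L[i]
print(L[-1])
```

i=2: L[2] = 5-9 = -4 → [3, 5, -4, 9, 0, 4, 0, 9]
i=3: L[3] = (-4)-9 = -13 → [3, 5, -4, -13, 0, 4, 0, 9]
i=4: L[4] = (-13)-0 = -13 → [3, 5, -4, -13, -13, 4, 0, 9]
i=5: L[5] = (-13)-4 = -17 → [3, 5, -4, -13, -13, -17, 0, 9]
i=6: L[6] = (-17)-0 = -17 → [3, 5, -4, -13, -13, -17, -17, 9]
i=7: L[7] = (-17)-9 = -26 → [3, 5, -4, -13, -13, -17, -17, -26]

-26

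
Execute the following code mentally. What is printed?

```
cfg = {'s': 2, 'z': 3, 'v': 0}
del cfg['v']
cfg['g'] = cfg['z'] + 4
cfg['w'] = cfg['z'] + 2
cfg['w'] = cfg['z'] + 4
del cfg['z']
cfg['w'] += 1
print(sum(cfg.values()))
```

17

del 'v' → {'s': 2, 'z': 3}
cfg['g'] = cfg['z']+4 = 7 → {'s': 2, 'z': 3, 'g': 7}
cfg['w'] = cfg['z']+2 = 5 → {'s': 2, 'z': 3, 'g': 7, 'w': 5}
cfg['w'] = cfg['z']+4 = 7 → {'s': 2, 'z': 3, 'g': 7, 'w': 7}
del 'z' → {'s': 2, 'g': 7, 'w': 7}
cfg['w'] = 7+1 = 8 → {'s': 2, 'g': 7, 'w': 8}
sum of values = 17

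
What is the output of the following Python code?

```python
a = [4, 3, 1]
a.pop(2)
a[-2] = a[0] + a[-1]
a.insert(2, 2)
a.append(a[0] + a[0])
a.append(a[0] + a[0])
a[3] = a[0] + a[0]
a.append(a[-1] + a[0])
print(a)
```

[7, 3, 2, 14, 14, 21]

pop(2) removes 1 → [4, 3]
a[-2] = a[0]+a[-1] = 4+3 = 7 → [7, 3]
insert 2 at 2 → [7, 3, 2]
append a[0]+a[0] = 7+7 = 14 → [7, 3, 2, 14]
append a[0]+a[0] = 7+7 = 14 → [7, 3, 2, 14, 14]
a[3] = a[0]+a[0] = 7+7 = 14 → [7, 3, 2, 14, 14]
append a[-1]+a[0] = 14+7 = 21 → [7, 3, 2, 14, 14, 21]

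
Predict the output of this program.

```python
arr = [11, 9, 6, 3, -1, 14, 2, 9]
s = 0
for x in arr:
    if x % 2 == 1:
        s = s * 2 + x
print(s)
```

267

x=11: odd, s = 0*2+11 = 11
x=9: odd, s = 11*2+9 = 31
x=6: not odd
x=3: odd, s = 31*2+3 = 65
x=-1: odd, s = 65*2+(-1) = 129
x=14: not odd
x=2: not odd
x=9: odd, s = 129*2+9 = 267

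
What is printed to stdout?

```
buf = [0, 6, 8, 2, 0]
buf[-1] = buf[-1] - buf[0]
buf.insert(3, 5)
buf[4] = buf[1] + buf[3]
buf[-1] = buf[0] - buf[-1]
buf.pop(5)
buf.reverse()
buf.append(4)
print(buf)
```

[11, 5, 8, 6, 0, 4]

buf[-1] = buf[-1]-buf[0] = 0-0 = 0 → [0, 6, 8, 2, 0]
insert 5 at 3 → [0, 6, 8, 5, 2, 0]
buf[4] = buf[1]+buf[3] = 6+5 = 11 → [0, 6, 8, 5, 11, 0]
buf[-1] = buf[0]-buf[-1] = 0-0 = 0 → [0, 6, 8, 5, 11, 0]
pop(5) removes 0 → [0, 6, 8, 5, 11]
reverse → [11, 5, 8, 6, 0]
append 4 → [11, 5, 8, 6, 0, 4]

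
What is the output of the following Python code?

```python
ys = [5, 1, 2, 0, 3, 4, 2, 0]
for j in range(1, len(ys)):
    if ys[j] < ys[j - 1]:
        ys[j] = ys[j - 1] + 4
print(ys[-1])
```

33

j=1: 1<5, ys[1] = 5+4 = 9 → [5, 9, 2, 0, 3, 4, 2, 0]
j=2: 2<9, ys[2] = 9+4 = 13 → [5, 9, 13, 0, 3, 4, 2, 0]
j=3: 0<13, ys[3] = 13+4 = 17 → [5, 9, 13, 17, 3, 4, 2, 0]
j=4: 3<17, ys[4] = 17+4 = 21 → [5, 9, 13, 17, 21, 4, 2, 0]
j=5: 4<21, ys[5] = 21+4 = 25 → [5, 9, 13, 17, 21, 25, 2, 0]
j=6: 2<25, ys[6] = 25+4 = 29 → [5, 9, 13, 17, 21, 25, 29, 0]
j=7: 0<29, ys[7] = 29+4 = 33 → [5, 9, 13, 17, 21, 25, 29, 33]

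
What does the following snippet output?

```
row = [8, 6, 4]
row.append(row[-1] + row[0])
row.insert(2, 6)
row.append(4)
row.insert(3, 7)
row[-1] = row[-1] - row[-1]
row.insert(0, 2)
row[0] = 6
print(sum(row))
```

49

append row[-1]+row[0] = 4+8 = 12 → [8, 6, 4, 12]
insert 6 at 2 → [8, 6, 6, 4, 12]
append 4 → [8, 6, 6, 4, 12, 4]
insert 7 at 3 → [8, 6, 6, 7, 4, 12, 4]
row[-1] = row[-1]-row[-1] = 4-4 = 0 → [8, 6, 6, 7, 4, 12, 0]
insert 2 at 0 → [2, 8, 6, 6, 7, 4, 12, 0]
row[0] = 6 → [6, 8, 6, 6, 7, 4, 12, 0]
sum = 49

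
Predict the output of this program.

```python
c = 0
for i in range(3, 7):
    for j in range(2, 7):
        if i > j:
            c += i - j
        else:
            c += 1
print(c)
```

i=3,j=2: 3>2, c = 0+1 = 1
i=3,j=3: not 3>3, c = 1+1 = 2
i=3,j=4: not 3>4, c = 2+1 = 3
i=3,j=5: not 3>5, c = 3+1 = 4
i=3,j=6: not 3>6, c = 4+1 = 5
i=4,j=2: 4>2, c = 5+2 = 7
i=4,j=3: 4>3, c = 7+1 = 8
i=4,j=4: not 4>4, c = 8+1 = 9
i=4,j=5: not 4>5, c = 9+1 = 10
i=4,j=6: not 4>6, c = 10+1 = 11
i=5,j=2: 5>2, c = 11+3 = 14
i=5,j=3: 5>3, c = 14+2 = 16
i=5,j=4: 5>4, c = 16+1 = 17
i=5,j=5: not 5>5, c = 17+1 = 18
i=5,j=6: not 5>6, c = 18+1 = 19
i=6,j=2: 6>2, c = 19+4 = 23
i=6,j=3: 6>3, c = 23+3 = 26
i=6,j=4: 6>4, c = 26+2 = 28
i=6,j=5: 6>5, c = 28+1 = 29
i=6,j=6: not 6>6, c = 29+1 = 30

30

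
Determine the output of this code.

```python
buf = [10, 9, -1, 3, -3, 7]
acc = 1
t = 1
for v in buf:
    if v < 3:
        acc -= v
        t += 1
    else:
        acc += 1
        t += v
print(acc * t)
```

v=10: not <3, acc = 1+1 = 2; t=11
v=9: not <3, acc = 2+1 = 3; t=20
v=-1: <3, acc = 3-(-1) = 4; t=21
v=3: not <3, acc = 4+1 = 5; t=24
v=-3: <3, acc = 5-(-3) = 8; t=25
v=7: not <3, acc = 8+1 = 9; t=32
acc*t = 9*32 = 288

288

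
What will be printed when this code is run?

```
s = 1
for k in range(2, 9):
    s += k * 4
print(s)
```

141

k=2: s = 1+2*4 = 9
k=3: s = 9+3*4 = 21
k=4: s = 21+4*4 = 37
k=5: s = 37+5*4 = 57
k=6: s = 57+6*4 = 81
k=7: s = 81+7*4 = 109
k=8: s = 109+8*4 = 141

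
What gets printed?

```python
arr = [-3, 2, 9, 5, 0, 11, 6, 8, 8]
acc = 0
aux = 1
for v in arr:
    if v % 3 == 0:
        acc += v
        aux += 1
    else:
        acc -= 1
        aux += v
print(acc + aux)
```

46

v=-3: %3==0, acc = 0+(-3) = -3; aux=2
v=2: not %3==0, acc = (-3)-1 = -4; aux=4
v=9: %3==0, acc = (-4)+9 = 5; aux=5
v=5: not %3==0, acc = 5-1 = 4; aux=10
v=0: %3==0, acc = 4+0 = 4; aux=11
v=11: not %3==0, acc = 4-1 = 3; aux=22
v=6: %3==0, acc = 3+6 = 9; aux=23
v=8: not %3==0, acc = 9-1 = 8; aux=31
v=8: not %3==0, acc = 8-1 = 7; aux=39
acc+aux = 7+39 = 46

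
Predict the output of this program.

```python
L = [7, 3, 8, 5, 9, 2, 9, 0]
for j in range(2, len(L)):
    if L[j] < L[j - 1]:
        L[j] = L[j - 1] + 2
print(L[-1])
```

18

j=2: 8>=3, unchanged → [7, 3, 8, 5, 9, 2, 9, 0]
j=3: 5<8, L[3] = 8+2 = 10 → [7, 3, 8, 10, 9, 2, 9, 0]
j=4: 9<10, L[4] = 10+2 = 12 → [7, 3, 8, 10, 12, 2, 9, 0]
j=5: 2<12, L[5] = 12+2 = 14 → [7, 3, 8, 10, 12, 14, 9, 0]
j=6: 9<14, L[6] = 14+2 = 16 → [7, 3, 8, 10, 12, 14, 16, 0]
j=7: 0<16, L[7] = 16+2 = 18 → [7, 3, 8, 10, 12, 14, 16, 18]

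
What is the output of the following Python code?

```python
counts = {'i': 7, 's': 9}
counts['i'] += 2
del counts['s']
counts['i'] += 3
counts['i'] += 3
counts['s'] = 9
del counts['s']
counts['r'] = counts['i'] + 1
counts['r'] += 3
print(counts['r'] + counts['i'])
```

counts['i'] = 7+2 = 9 → {'i': 9, 's': 9}
del 's' → {'i': 9}
counts['i'] = 9+3 = 12 → {'i': 12}
counts['i'] = 12+3 = 15 → {'i': 15}
counts['s'] = 9 → {'i': 15, 's': 9}
del 's' → {'i': 15}
counts['r'] = counts['i']+1 = 16 → {'i': 15, 'r': 16}
counts['r'] = 16+3 = 19 → {'i': 15, 'r': 19}
counts['r']+counts['i'] = 19+15 = 34

34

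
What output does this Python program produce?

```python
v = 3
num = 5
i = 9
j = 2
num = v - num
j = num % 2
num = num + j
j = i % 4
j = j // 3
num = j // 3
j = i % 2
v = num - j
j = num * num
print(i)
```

9

num = 3-5 = -2
j = (-2)%2 = 0
num = (-2)+0 = -2
j = 9%4 = 1
j = 1//3 = 0
num = 0//3 = 0
j = 9%2 = 1
v = 0-1 = -1
j = 0*0 = 0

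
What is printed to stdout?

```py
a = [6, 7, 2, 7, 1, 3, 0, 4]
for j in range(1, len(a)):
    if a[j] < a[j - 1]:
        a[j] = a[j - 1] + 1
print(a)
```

[6, 7, 8, 9, 10, 11, 12, 13]

j=1: 7>=6, unchanged → [6, 7, 2, 7, 1, 3, 0, 4]
j=2: 2<7, a[2] = 7+1 = 8 → [6, 7, 8, 7, 1, 3, 0, 4]
j=3: 7<8, a[3] = 8+1 = 9 → [6, 7, 8, 9, 1, 3, 0, 4]
j=4: 1<9, a[4] = 9+1 = 10 → [6, 7, 8, 9, 10, 3, 0, 4]
j=5: 3<10, a[5] = 10+1 = 11 → [6, 7, 8, 9, 10, 11, 0, 4]
j=6: 0<11, a[6] = 11+1 = 12 → [6, 7, 8, 9, 10, 11, 12, 4]
j=7: 4<12, a[7] = 12+1 = 13 → [6, 7, 8, 9, 10, 11, 12, 13]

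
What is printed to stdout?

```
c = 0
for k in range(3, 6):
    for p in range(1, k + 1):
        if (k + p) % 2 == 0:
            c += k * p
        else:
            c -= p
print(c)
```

69

k=3,p=1: even sum, c = 0+3 = 3
k=3,p=2: odd sum, c = 3-2 = 1
k=3,p=3: even sum, c = 1+9 = 10
k=4,p=1: odd sum, c = 10-1 = 9
k=4,p=2: even sum, c = 9+8 = 17
k=4,p=3: odd sum, c = 17-3 = 14
k=4,p=4: even sum, c = 14+16 = 30
k=5,p=1: even sum, c = 30+5 = 35
k=5,p=2: odd sum, c = 35-2 = 33
k=5,p=3: even sum, c = 33+15 = 48
k=5,p=4: odd sum, c = 48-4 = 44
k=5,p=5: even sum, c = 44+25 = 69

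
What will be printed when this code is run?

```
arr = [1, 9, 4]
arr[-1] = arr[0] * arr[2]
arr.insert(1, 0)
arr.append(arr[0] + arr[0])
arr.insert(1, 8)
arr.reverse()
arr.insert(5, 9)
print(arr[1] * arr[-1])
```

arr[-1] = arr[0]*arr[2] = 1*4 = 4 → [1, 9, 4]
insert 0 at 1 → [1, 0, 9, 4]
append arr[0]+arr[0] = 1+1 = 2 → [1, 0, 9, 4, 2]
insert 8 at 1 → [1, 8, 0, 9, 4, 2]
reverse → [2, 4, 9, 0, 8, 1]
insert 9 at 5 → [2, 4, 9, 0, 8, 9, 1]
arr[1]*arr[-1] = 4*1 = 4

4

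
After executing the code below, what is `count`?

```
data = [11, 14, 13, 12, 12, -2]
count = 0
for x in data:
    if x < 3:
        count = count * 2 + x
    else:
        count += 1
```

8

x=11: not <3, count = 0+1 = 1
x=14: not <3, count = 1+1 = 2
x=13: not <3, count = 2+1 = 3
x=12: not <3, count = 3+1 = 4
x=12: not <3, count = 4+1 = 5
x=-2: <3, count = 5*2+(-2) = 8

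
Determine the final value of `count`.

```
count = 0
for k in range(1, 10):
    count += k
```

45

k=1: count = 0+1 = 1
k=2: count = 1+2 = 3
k=3: count = 3+3 = 6
k=4: count = 6+4 = 10
k=5: count = 10+5 = 15
k=6: count = 15+6 = 21
k=7: count = 21+7 = 28
k=8: count = 28+8 = 36
k=9: count = 36+9 = 45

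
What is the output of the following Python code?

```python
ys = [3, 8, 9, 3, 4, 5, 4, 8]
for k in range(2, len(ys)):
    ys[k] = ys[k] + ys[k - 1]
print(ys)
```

[3, 8, 17, 20, 24, 29, 33, 41]

k=2: ys[2] = 9+8 = 17 → [3, 8, 17, 3, 4, 5, 4, 8]
k=3: ys[3] = 3+17 = 20 → [3, 8, 17, 20, 4, 5, 4, 8]
k=4: ys[4] = 4+20 = 24 → [3, 8, 17, 20, 24, 5, 4, 8]
k=5: ys[5] = 5+24 = 29 → [3, 8, 17, 20, 24, 29, 4, 8]
k=6: ys[6] = 4+29 = 33 → [3, 8, 17, 20, 24, 29, 33, 8]
k=7: ys[7] = 8+33 = 41 → [3, 8, 17, 20, 24, 29, 33, 41]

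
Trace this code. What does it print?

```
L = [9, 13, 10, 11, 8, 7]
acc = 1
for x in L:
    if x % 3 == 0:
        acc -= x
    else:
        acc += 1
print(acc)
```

-3

x=9: %3==0, acc = 1-9 = -8
x=13: not %3==0, acc = (-8)+1 = -7
x=10: not %3==0, acc = (-7)+1 = -6
x=11: not %3==0, acc = (-6)+1 = -5
x=8: not %3==0, acc = (-5)+1 = -4
x=7: not %3==0, acc = (-4)+1 = -3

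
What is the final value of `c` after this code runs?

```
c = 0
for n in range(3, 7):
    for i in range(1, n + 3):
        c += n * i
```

n=3,i=1: c = 0+3 = 3
n=3,i=2: c = 3+6 = 9
n=3,i=3: c = 9+9 = 18
n=3,i=4: c = 18+12 = 30
n=3,i=5: c = 30+15 = 45
n=4,i=1: c = 45+4 = 49
n=4,i=2: c = 49+8 = 57
n=4,i=3: c = 57+12 = 69
n=4,i=4: c = 69+16 = 85
n=4,i=5: c = 85+20 = 105
n=4,i=6: c = 105+24 = 129
n=5,i=1: c = 129+5 = 134
n=5,i=2: c = 134+10 = 144
n=5,i=3: c = 144+15 = 159
n=5,i=4: c = 159+20 = 179
n=5,i=5: c = 179+25 = 204
n=5,i=6: c = 204+30 = 234
n=5,i=7: c = 234+35 = 269
n=6,i=1: c = 269+6 = 275
n=6,i=2: c = 275+12 = 287
n=6,i=3: c = 287+18 = 305
n=6,i=4: c = 305+24 = 329
n=6,i=5: c = 329+30 = 359
n=6,i=6: c = 359+36 = 395
n=6,i=7: c = 395+42 = 437
n=6,i=8: c = 437+48 = 485

485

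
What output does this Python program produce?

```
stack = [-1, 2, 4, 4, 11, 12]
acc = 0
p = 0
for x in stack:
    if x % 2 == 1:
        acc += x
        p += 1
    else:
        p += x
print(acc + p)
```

34

x=-1: odd, acc = 0+(-1) = -1; p=1
x=2: not odd; p=3
x=4: not odd; p=7
x=4: not odd; p=11
x=11: odd, acc = (-1)+11 = 10; p=12
x=12: not odd; p=24
acc+p = 10+24 = 34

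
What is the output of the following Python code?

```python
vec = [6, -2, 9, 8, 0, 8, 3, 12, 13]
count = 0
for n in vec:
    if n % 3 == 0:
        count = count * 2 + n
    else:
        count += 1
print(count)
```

215

n=6: %3==0, count = 0*2+6 = 6
n=-2: not %3==0, count = 6+1 = 7
n=9: %3==0, count = 7*2+9 = 23
n=8: not %3==0, count = 23+1 = 24
n=0: %3==0, count = 24*2+0 = 48
n=8: not %3==0, count = 48+1 = 49
n=3: %3==0, count = 49*2+3 = 101
n=12: %3==0, count = 101*2+12 = 214
n=13: not %3==0, count = 214+1 = 215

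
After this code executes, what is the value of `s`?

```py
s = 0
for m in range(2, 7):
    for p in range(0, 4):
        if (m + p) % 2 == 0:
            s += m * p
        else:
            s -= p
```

40

m=2,p=0: even sum, s = 0+0 = 0
m=2,p=1: odd sum, s = 0-1 = -1
m=2,p=2: even sum, s = (-1)+4 = 3
m=2,p=3: odd sum, s = 3-3 = 0
m=3,p=0: odd sum, s = 0-0 = 0
m=3,p=1: even sum, s = 0+3 = 3
m=3,p=2: odd sum, s = 3-2 = 1
m=3,p=3: even sum, s = 1+9 = 10
m=4,p=0: even sum, s = 10+0 = 10
m=4,p=1: odd sum, s = 10-1 = 9
m=4,p=2: even sum, s = 9+8 = 17
m=4,p=3: odd sum, s = 17-3 = 14
m=5,p=0: odd sum, s = 14-0 = 14
m=5,p=1: even sum, s = 14+5 = 19
m=5,p=2: odd sum, s = 19-2 = 17
m=5,p=3: even sum, s = 17+15 = 32
m=6,p=0: even sum, s = 32+0 = 32
m=6,p=1: odd sum, s = 32-1 = 31
m=6,p=2: even sum, s = 31+12 = 43
m=6,p=3: odd sum, s = 43-3 = 40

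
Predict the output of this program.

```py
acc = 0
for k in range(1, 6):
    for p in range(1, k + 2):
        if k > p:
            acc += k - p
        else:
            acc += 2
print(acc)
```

k=1,p=1: not 1>1, acc = 0+2 = 2
k=1,p=2: not 1>2, acc = 2+2 = 4
k=2,p=1: 2>1, acc = 4+1 = 5
k=2,p=2: not 2>2, acc = 5+2 = 7
k=2,p=3: not 2>3, acc = 7+2 = 9
k=3,p=1: 3>1, acc = 9+2 = 11
k=3,p=2: 3>2, acc = 11+1 = 12
k=3,p=3: not 3>3, acc = 12+2 = 14
k=3,p=4: not 3>4, acc = 14+2 = 16
k=4,p=1: 4>1, acc = 16+3 = 19
k=4,p=2: 4>2, acc = 19+2 = 21
k=4,p=3: 4>3, acc = 21+1 = 22
k=4,p=4: not 4>4, acc = 22+2 = 24
k=4,p=5: not 4>5, acc = 24+2 = 26
k=5,p=1: 5>1, acc = 26+4 = 30
k=5,p=2: 5>2, acc = 30+3 = 33
k=5,p=3: 5>3, acc = 33+2 = 35
k=5,p=4: 5>4, acc = 35+1 = 36
k=5,p=5: not 5>5, acc = 36+2 = 38
k=5,p=6: not 5>6, acc = 38+2 = 40

40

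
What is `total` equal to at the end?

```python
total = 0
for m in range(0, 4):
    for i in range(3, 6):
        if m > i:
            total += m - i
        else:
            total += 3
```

36

m=0,i=3: not 0>3, total = 0+3 = 3
m=0,i=4: not 0>4, total = 3+3 = 6
m=0,i=5: not 0>5, total = 6+3 = 9
m=1,i=3: not 1>3, total = 9+3 = 12
m=1,i=4: not 1>4, total = 12+3 = 15
m=1,i=5: not 1>5, total = 15+3 = 18
m=2,i=3: not 2>3, total = 18+3 = 21
m=2,i=4: not 2>4, total = 21+3 = 24
m=2,i=5: not 2>5, total = 24+3 = 27
m=3,i=3: not 3>3, total = 27+3 = 30
m=3,i=4: not 3>4, total = 30+3 = 33
m=3,i=5: not 3>5, total = 33+3 = 36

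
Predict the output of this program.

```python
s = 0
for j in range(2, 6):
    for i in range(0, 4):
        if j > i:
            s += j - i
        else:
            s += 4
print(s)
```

45

j=2,i=0: 2>0, s = 0+2 = 2
j=2,i=1: 2>1, s = 2+1 = 3
j=2,i=2: not 2>2, s = 3+4 = 7
j=2,i=3: not 2>3, s = 7+4 = 11
j=3,i=0: 3>0, s = 11+3 = 14
j=3,i=1: 3>1, s = 14+2 = 16
j=3,i=2: 3>2, s = 16+1 = 17
j=3,i=3: not 3>3, s = 17+4 = 21
j=4,i=0: 4>0, s = 21+4 = 25
j=4,i=1: 4>1, s = 25+3 = 28
j=4,i=2: 4>2, s = 28+2 = 30
j=4,i=3: 4>3, s = 30+1 = 31
j=5,i=0: 5>0, s = 31+5 = 36
j=5,i=1: 5>1, s = 36+4 = 40
j=5,i=2: 5>2, s = 40+3 = 43
j=5,i=3: 5>3, s = 43+2 = 45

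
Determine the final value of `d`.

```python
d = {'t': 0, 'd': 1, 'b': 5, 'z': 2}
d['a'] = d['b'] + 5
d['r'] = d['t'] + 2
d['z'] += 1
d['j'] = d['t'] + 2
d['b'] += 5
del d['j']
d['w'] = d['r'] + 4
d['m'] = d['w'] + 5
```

d['a'] = d['b']+5 = 10 → {'t': 0, 'd': 1, 'b': 5, 'z': 2, 'a': 10}
d['r'] = d['t']+2 = 2 → {'t': 0, 'd': 1, 'b': 5, 'z': 2, 'a': 10, 'r': 2}
d['z'] = 2+1 = 3 → {'t': 0, 'd': 1, 'b': 5, 'z': 3, 'a': 10, 'r': 2}
d['j'] = d['t']+2 = 2 → {'t': 0, 'd': 1, 'b': 5, 'z': 3, 'a': 10, 'r': 2, 'j': 2}
d['b'] = 5+5 = 10 → {'t': 0, 'd': 1, 'b': 10, 'z': 3, 'a': 10, 'r': 2, 'j': 2}
del 'j' → {'t': 0, 'd': 1, 'b': 10, 'z': 3, 'a': 10, 'r': 2}
d['w'] = d['r']+4 = 6 → {'t': 0, 'd': 1, 'b': 10, 'z': 3, 'a': 10, 'r': 2, 'w': 6}
d['m'] = d['w']+5 = 11 → {'t': 0, 'd': 1, 'b': 10, 'z': 3, 'a': 10, 'r': 2, 'w': 6, 'm': 11}

{'t': 0, 'd': 1, 'b': 10, 'z': 3, 'a': 10, 'r': 2, 'w': 6, 'm': 11}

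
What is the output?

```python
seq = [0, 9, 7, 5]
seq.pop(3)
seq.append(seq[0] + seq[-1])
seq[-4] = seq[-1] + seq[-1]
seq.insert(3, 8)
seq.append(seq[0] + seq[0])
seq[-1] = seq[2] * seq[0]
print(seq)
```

[14, 9, 7, 8, 7, 98]

pop(3) removes 5 → [0, 9, 7]
append seq[0]+seq[-1] = 0+7 = 7 → [0, 9, 7, 7]
seq[-4] = seq[-1]+seq[-1] = 7+7 = 14 → [14, 9, 7, 7]
insert 8 at 3 → [14, 9, 7, 8, 7]
append seq[0]+seq[0] = 14+14 = 28 → [14, 9, 7, 8, 7, 28]
seq[-1] = seq[2]*seq[0] = 7*14 = 98 → [14, 9, 7, 8, 7, 98]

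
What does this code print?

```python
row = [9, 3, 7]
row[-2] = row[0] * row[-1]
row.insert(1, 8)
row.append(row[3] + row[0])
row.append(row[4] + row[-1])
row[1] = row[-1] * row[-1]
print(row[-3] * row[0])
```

63

row[-2] = row[0]*row[-1] = 9*7 = 63 → [9, 63, 7]
insert 8 at 1 → [9, 8, 63, 7]
append row[3]+row[0] = 7+9 = 16 → [9, 8, 63, 7, 16]
append row[4]+row[-1] = 16+16 = 32 → [9, 8, 63, 7, 16, 32]
row[1] = row[-1]*row[-1] = 32*32 = 1024 → [9, 1024, 63, 7, 16, 32]
row[-3]*row[0] = 7*9 = 63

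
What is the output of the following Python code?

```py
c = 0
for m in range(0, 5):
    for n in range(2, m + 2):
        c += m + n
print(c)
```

m=1,n=2: c = 0+3 = 3
m=2,n=2: c = 3+4 = 7
m=2,n=3: c = 7+5 = 12
m=3,n=2: c = 12+5 = 17
m=3,n=3: c = 17+6 = 23
m=3,n=4: c = 23+7 = 30
m=4,n=2: c = 30+6 = 36
m=4,n=3: c = 36+7 = 43
m=4,n=4: c = 43+8 = 51
m=4,n=5: c = 51+9 = 60

60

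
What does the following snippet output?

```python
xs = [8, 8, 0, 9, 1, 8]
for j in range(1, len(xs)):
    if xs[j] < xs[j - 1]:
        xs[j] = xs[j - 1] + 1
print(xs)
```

[8, 8, 9, 9, 10, 11]

j=1: 8>=8, unchanged → [8, 8, 0, 9, 1, 8]
j=2: 0<8, xs[2] = 8+1 = 9 → [8, 8, 9, 9, 1, 8]
j=3: 9>=9, unchanged → [8, 8, 9, 9, 1, 8]
j=4: 1<9, xs[4] = 9+1 = 10 → [8, 8, 9, 9, 10, 8]
j=5: 8<10, xs[5] = 10+1 = 11 → [8, 8, 9, 9, 10, 11]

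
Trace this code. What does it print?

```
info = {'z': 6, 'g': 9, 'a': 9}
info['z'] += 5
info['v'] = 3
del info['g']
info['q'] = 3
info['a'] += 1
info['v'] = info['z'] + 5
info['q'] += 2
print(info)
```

info['z'] = 6+5 = 11 → {'z': 11, 'g': 9, 'a': 9}
info['v'] = 3 → {'z': 11, 'g': 9, 'a': 9, 'v': 3}
del 'g' → {'z': 11, 'a': 9, 'v': 3}
info['q'] = 3 → {'z': 11, 'a': 9, 'v': 3, 'q': 3}
info['a'] = 9+1 = 10 → {'z': 11, 'a': 10, 'v': 3, 'q': 3}
info['v'] = info['z']+5 = 16 → {'z': 11, 'a': 10, 'v': 16, 'q': 3}
info['q'] = 3+2 = 5 → {'z': 11, 'a': 10, 'v': 16, 'q': 5}

{'z': 11, 'a': 10, 'v': 16, 'q': 5}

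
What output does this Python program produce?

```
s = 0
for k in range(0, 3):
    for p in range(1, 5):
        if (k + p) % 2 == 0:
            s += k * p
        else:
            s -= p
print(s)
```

k=0,p=1: odd sum, s = 0-1 = -1
k=0,p=2: even sum, s = (-1)+0 = -1
k=0,p=3: odd sum, s = (-1)-3 = -4
k=0,p=4: even sum, s = (-4)+0 = -4
k=1,p=1: even sum, s = (-4)+1 = -3
k=1,p=2: odd sum, s = (-3)-2 = -5
k=1,p=3: even sum, s = (-5)+3 = -2
k=1,p=4: odd sum, s = (-2)-4 = -6
k=2,p=1: odd sum, s = (-6)-1 = -7
k=2,p=2: even sum, s = (-7)+4 = -3
k=2,p=3: odd sum, s = (-3)-3 = -6
k=2,p=4: even sum, s = (-6)+8 = 2

2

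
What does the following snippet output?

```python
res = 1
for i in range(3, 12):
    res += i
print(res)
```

i=3: res = 1+3 = 4
i=4: res = 4+4 = 8
i=5: res = 8+5 = 13
i=6: res = 13+6 = 19
i=7: res = 19+7 = 26
i=8: res = 26+8 = 34
i=9: res = 34+9 = 43
i=10: res = 43+10 = 53
i=11: res = 53+11 = 64

64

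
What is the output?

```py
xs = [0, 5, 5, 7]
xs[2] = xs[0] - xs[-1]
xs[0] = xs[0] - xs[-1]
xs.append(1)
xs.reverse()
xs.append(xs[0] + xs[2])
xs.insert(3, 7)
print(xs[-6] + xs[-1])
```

xs[2] = xs[0]-xs[-1] = 0-7 = -7 → [0, 5, -7, 7]
xs[0] = xs[0]-xs[-1] = 0-7 = -7 → [-7, 5, -7, 7]
append 1 → [-7, 5, -7, 7, 1]
reverse → [1, 7, -7, 5, -7]
append xs[0]+xs[2] = 1+(-7) = -6 → [1, 7, -7, 5, -7, -6]
insert 7 at 3 → [1, 7, -7, 7, 5, -7, -6]
xs[-6]+xs[-1] = 7+(-6) = 1

1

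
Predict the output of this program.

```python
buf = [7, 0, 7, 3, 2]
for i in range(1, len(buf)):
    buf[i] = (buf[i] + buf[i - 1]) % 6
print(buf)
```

[7, 1, 2, 5, 1]

i=1: buf[1] = (0+7)%6 = 1 → [7, 1, 7, 3, 2]
i=2: buf[2] = (7+1)%6 = 2 → [7, 1, 2, 3, 2]
i=3: buf[3] = (3+2)%6 = 5 → [7, 1, 2, 5, 2]
i=4: buf[4] = (2+5)%6 = 1 → [7, 1, 2, 5, 1]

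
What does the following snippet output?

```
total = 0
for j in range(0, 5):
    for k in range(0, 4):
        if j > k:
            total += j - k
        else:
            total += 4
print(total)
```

j=0,k=0: not 0>0, total = 0+4 = 4
j=0,k=1: not 0>1, total = 4+4 = 8
j=0,k=2: not 0>2, total = 8+4 = 12
j=0,k=3: not 0>3, total = 12+4 = 16
j=1,k=0: 1>0, total = 16+1 = 17
j=1,k=1: not 1>1, total = 17+4 = 21
j=1,k=2: not 1>2, total = 21+4 = 25
j=1,k=3: not 1>3, total = 25+4 = 29
j=2,k=0: 2>0, total = 29+2 = 31
j=2,k=1: 2>1, total = 31+1 = 32
j=2,k=2: not 2>2, total = 32+4 = 36
j=2,k=3: not 2>3, total = 36+4 = 40
j=3,k=0: 3>0, total = 40+3 = 43
j=3,k=1: 3>1, total = 43+2 = 45
j=3,k=2: 3>2, total = 45+1 = 46
j=3,k=3: not 3>3, total = 46+4 = 50
j=4,k=0: 4>0, total = 50+4 = 54
j=4,k=1: 4>1, total = 54+3 = 57
j=4,k=2: 4>2, total = 57+2 = 59
j=4,k=3: 4>3, total = 59+1 = 60

60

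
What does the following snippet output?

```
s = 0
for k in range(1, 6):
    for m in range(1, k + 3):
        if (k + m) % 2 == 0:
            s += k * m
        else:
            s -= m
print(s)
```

k=1,m=1: even sum, s = 0+1 = 1
k=1,m=2: odd sum, s = 1-2 = -1
k=1,m=3: even sum, s = (-1)+3 = 2
k=2,m=1: odd sum, s = 2-1 = 1
k=2,m=2: even sum, s = 1+4 = 5
k=2,m=3: odd sum, s = 5-3 = 2
k=2,m=4: even sum, s = 2+8 = 10
k=3,m=1: even sum, s = 10+3 = 13
k=3,m=2: odd sum, s = 13-2 = 11
k=3,m=3: even sum, s = 11+9 = 20
k=3,m=4: odd sum, s = 20-4 = 16
k=3,m=5: even sum, s = 16+15 = 31
k=4,m=1: odd sum, s = 31-1 = 30
k=4,m=2: even sum, s = 30+8 = 38
k=4,m=3: odd sum, s = 38-3 = 35
k=4,m=4: even sum, s = 35+16 = 51
k=4,m=5: odd sum, s = 51-5 = 46
k=4,m=6: even sum, s = 46+24 = 70
k=5,m=1: even sum, s = 70+5 = 75
k=5,m=2: odd sum, s = 75-2 = 73
k=5,m=3: even sum, s = 73+15 = 88
k=5,m=4: odd sum, s = 88-4 = 84
k=5,m=5: even sum, s = 84+25 = 109
k=5,m=6: odd sum, s = 109-6 = 103
k=5,m=7: even sum, s = 103+35 = 138

138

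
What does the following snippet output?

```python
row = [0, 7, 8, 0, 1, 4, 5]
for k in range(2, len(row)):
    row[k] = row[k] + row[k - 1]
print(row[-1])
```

25

k=2: row[2] = 8+7 = 15 → [0, 7, 15, 0, 1, 4, 5]
k=3: row[3] = 0+15 = 15 → [0, 7, 15, 15, 1, 4, 5]
k=4: row[4] = 1+15 = 16 → [0, 7, 15, 15, 16, 4, 5]
k=5: row[5] = 4+16 = 20 → [0, 7, 15, 15, 16, 20, 5]
k=6: row[6] = 5+20 = 25 → [0, 7, 15, 15, 16, 20, 25]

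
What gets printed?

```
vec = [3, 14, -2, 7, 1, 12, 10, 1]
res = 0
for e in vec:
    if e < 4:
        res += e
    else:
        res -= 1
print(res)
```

-1

e=3: <4, res = 0+3 = 3
e=14: not <4, res = 3-1 = 2
e=-2: <4, res = 2+(-2) = 0
e=7: not <4, res = 0-1 = -1
e=1: <4, res = (-1)+1 = 0
e=12: not <4, res = 0-1 = -1
e=10: not <4, res = (-1)-1 = -2
e=1: <4, res = (-2)+1 = -1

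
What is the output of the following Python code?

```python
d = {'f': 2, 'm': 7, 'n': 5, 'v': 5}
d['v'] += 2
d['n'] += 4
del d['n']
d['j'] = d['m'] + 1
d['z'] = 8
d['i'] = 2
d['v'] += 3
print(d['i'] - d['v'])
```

d['v'] = 5+2 = 7 → {'f': 2, 'm': 7, 'n': 5, 'v': 7}
d['n'] = 5+4 = 9 → {'f': 2, 'm': 7, 'n': 9, 'v': 7}
del 'n' → {'f': 2, 'm': 7, 'v': 7}
d['j'] = d['m']+1 = 8 → {'f': 2, 'm': 7, 'v': 7, 'j': 8}
d['z'] = 8 → {'f': 2, 'm': 7, 'v': 7, 'j': 8, 'z': 8}
d['i'] = 2 → {'f': 2, 'm': 7, 'v': 7, 'j': 8, 'z': 8, 'i': 2}
d['v'] = 7+3 = 10 → {'f': 2, 'm': 7, 'v': 10, 'j': 8, 'z': 8, 'i': 2}
d['i']-d['v'] = 2-10 = -8

-8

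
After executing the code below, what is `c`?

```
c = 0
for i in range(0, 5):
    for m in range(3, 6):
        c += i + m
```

90

i=0,m=3: c = 0+3 = 3
i=0,m=4: c = 3+4 = 7
i=0,m=5: c = 7+5 = 12
i=1,m=3: c = 12+4 = 16
i=1,m=4: c = 16+5 = 21
i=1,m=5: c = 21+6 = 27
i=2,m=3: c = 27+5 = 32
i=2,m=4: c = 32+6 = 38
i=2,m=5: c = 38+7 = 45
i=3,m=3: c = 45+6 = 51
i=3,m=4: c = 51+7 = 58
i=3,m=5: c = 58+8 = 66
i=4,m=3: c = 66+7 = 73
i=4,m=4: c = 73+8 = 81
i=4,m=5: c = 81+9 = 90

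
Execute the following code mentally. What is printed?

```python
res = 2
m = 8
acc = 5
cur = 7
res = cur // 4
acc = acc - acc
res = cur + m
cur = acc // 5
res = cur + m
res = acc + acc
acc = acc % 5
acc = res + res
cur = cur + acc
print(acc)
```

0

res = 7//4 = 1
acc = 5-5 = 0
res = 7+8 = 15
cur = 0//5 = 0
res = 0+8 = 8
res = 0+0 = 0
acc = 0%5 = 0
acc = 0+0 = 0
cur = 0+0 = 0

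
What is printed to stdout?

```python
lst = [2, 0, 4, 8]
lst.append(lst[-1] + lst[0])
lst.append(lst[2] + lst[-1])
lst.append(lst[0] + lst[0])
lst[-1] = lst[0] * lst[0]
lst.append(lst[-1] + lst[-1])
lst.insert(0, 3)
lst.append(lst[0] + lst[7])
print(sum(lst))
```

append lst[-1]+lst[0] = 8+2 = 10 → [2, 0, 4, 8, 10]
append lst[2]+lst[-1] = 4+10 = 14 → [2, 0, 4, 8, 10, 14]
append lst[0]+lst[0] = 2+2 = 4 → [2, 0, 4, 8, 10, 14, 4]
lst[-1] = lst[0]*lst[0] = 2*2 = 4 → [2, 0, 4, 8, 10, 14, 4]
append lst[-1]+lst[-1] = 4+4 = 8 → [2, 0, 4, 8, 10, 14, 4, 8]
insert 3 at 0 → [3, 2, 0, 4, 8, 10, 14, 4, 8]
append lst[0]+lst[7] = 3+4 = 7 → [3, 2, 0, 4, 8, 10, 14, 4, 8, 7]
sum = 60

60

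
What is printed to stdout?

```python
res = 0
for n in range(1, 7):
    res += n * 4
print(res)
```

n=1: res = 0+1*4 = 4
n=2: res = 4+2*4 = 12
n=3: res = 12+3*4 = 24
n=4: res = 24+4*4 = 40
n=5: res = 40+5*4 = 60
n=6: res = 60+6*4 = 84

84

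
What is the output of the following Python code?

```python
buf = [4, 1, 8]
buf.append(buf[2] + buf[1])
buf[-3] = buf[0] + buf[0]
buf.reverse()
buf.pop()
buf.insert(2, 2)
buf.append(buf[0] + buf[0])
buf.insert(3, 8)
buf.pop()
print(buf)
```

append buf[2]+buf[1] = 8+1 = 9 → [4, 1, 8, 9]
buf[-3] = buf[0]+buf[0] = 4+4 = 8 → [4, 8, 8, 9]
reverse → [9, 8, 8, 4]
pop() removes 4 → [9, 8, 8]
insert 2 at 2 → [9, 8, 2, 8]
append buf[0]+buf[0] = 9+9 = 18 → [9, 8, 2, 8, 18]
insert 8 at 3 → [9, 8, 2, 8, 8, 18]
pop() removes 18 → [9, 8, 2, 8, 8]

[9, 8, 2, 8, 8]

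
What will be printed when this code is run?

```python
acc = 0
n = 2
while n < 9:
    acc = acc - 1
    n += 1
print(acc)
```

-7

n=2: acc = 0-1 = -1
n=3: acc = (-1)-1 = -2
n=4: acc = (-2)-1 = -3
n=5: acc = (-3)-1 = -4
n=6: acc = (-4)-1 = -5
n=7: acc = (-5)-1 = -6
n=8: acc = (-6)-1 = -7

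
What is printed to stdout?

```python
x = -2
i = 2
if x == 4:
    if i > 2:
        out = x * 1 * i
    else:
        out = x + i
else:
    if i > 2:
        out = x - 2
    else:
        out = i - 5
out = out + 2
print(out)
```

x=-2, i=2
x == 4 is False; i > 2 is False
→ out = i - 5 = -3
out = (-3)+2 = -1

-1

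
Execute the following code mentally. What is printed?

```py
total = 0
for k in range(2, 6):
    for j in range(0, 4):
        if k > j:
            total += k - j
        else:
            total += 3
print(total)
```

42

k=2,j=0: 2>0, total = 0+2 = 2
k=2,j=1: 2>1, total = 2+1 = 3
k=2,j=2: not 2>2, total = 3+3 = 6
k=2,j=3: not 2>3, total = 6+3 = 9
k=3,j=0: 3>0, total = 9+3 = 12
k=3,j=1: 3>1, total = 12+2 = 14
k=3,j=2: 3>2, total = 14+1 = 15
k=3,j=3: not 3>3, total = 15+3 = 18
k=4,j=0: 4>0, total = 18+4 = 22
k=4,j=1: 4>1, total = 22+3 = 25
k=4,j=2: 4>2, total = 25+2 = 27
k=4,j=3: 4>3, total = 27+1 = 28
k=5,j=0: 5>0, total = 28+5 = 33
k=5,j=1: 5>1, total = 33+4 = 37
k=5,j=2: 5>2, total = 37+3 = 40
k=5,j=3: 5>3, total = 40+2 = 42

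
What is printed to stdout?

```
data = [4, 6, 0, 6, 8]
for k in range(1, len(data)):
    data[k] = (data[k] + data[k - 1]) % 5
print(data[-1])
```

4

k=1: data[1] = (6+4)%5 = 0 → [4, 0, 0, 6, 8]
k=2: data[2] = (0+0)%5 = 0 → [4, 0, 0, 6, 8]
k=3: data[3] = (6+0)%5 = 1 → [4, 0, 0, 1, 8]
k=4: data[4] = (8+1)%5 = 4 → [4, 0, 0, 1, 4]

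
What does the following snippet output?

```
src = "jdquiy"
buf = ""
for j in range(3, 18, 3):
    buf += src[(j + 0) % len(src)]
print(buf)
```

j=3: add src[3]='u' → 'u'
j=6: add src[0]='j' → 'uj'
j=9: add src[3]='u' → 'uju'
j=12: add src[0]='j' → 'ujuj'
j=15: add src[3]='u' → 'ujuju'

ujuju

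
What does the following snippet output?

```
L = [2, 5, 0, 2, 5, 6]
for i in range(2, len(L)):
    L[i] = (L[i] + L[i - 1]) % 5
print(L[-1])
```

3

i=2: L[2] = (0+5)%5 = 0 → [2, 5, 0, 2, 5, 6]
i=3: L[3] = (2+0)%5 = 2 → [2, 5, 0, 2, 5, 6]
i=4: L[4] = (5+2)%5 = 2 → [2, 5, 0, 2, 2, 6]
i=5: L[5] = (6+2)%5 = 3 → [2, 5, 0, 2, 2, 3]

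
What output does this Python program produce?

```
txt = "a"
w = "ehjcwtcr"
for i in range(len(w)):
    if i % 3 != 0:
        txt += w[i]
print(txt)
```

i=0: skip
i=1: add 'h' → 'ah'
i=2: add 'j' → 'ahj'
i=3: skip
i=4: add 'w' → 'ahjw'
i=5: add 't' → 'ahjwt'
i=6: skip
i=7: add 'r' → 'ahjwtr'

ahjwtr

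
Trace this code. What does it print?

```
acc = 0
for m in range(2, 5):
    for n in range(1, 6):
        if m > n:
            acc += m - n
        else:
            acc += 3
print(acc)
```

m=2,n=1: 2>1, acc = 0+1 = 1
m=2,n=2: not 2>2, acc = 1+3 = 4
m=2,n=3: not 2>3, acc = 4+3 = 7
m=2,n=4: not 2>4, acc = 7+3 = 10
m=2,n=5: not 2>5, acc = 10+3 = 13
m=3,n=1: 3>1, acc = 13+2 = 15
m=3,n=2: 3>2, acc = 15+1 = 16
m=3,n=3: not 3>3, acc = 16+3 = 19
m=3,n=4: not 3>4, acc = 19+3 = 22
m=3,n=5: not 3>5, acc = 22+3 = 25
m=4,n=1: 4>1, acc = 25+3 = 28
m=4,n=2: 4>2, acc = 28+2 = 30
m=4,n=3: 4>3, acc = 30+1 = 31
m=4,n=4: not 4>4, acc = 31+3 = 34
m=4,n=5: not 4>5, acc = 34+3 = 37

37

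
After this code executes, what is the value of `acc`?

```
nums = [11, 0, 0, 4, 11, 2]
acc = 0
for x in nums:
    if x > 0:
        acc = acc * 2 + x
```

128

x=11: >0, acc = 0*2+11 = 11
x=0: not >0
x=0: not >0
x=4: >0, acc = 11*2+4 = 26
x=11: >0, acc = 26*2+11 = 63
x=2: >0, acc = 63*2+2 = 128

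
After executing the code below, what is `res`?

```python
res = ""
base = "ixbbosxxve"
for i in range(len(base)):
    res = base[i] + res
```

'evxxsobbxi'

i=0: prepend 'i' → 'i'
i=1: prepend 'x' → 'xi'
i=2: prepend 'b' → 'bxi'
i=3: prepend 'b' → 'bbxi'
i=4: prepend 'o' → 'obbxi'
i=5: prepend 's' → 'sobbxi'
i=6: prepend 'x' → 'xsobbxi'
i=7: prepend 'x' → 'xxsobbxi'
i=8: prepend 'v' → 'vxxsobbxi'
i=9: prepend 'e' → 'evxxsobbxi'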